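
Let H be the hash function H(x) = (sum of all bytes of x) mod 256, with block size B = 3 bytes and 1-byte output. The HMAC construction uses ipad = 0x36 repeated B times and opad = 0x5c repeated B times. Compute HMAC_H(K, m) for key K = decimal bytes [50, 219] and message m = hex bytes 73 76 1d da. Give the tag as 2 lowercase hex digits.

Key decimal bytes [50, 219] = 32 db is 2 bytes ≤ B = 3; zero-pad to 3 bytes: K' = 32 db 00.
K' ⊕ ipad = 04 ed 36.  K' ⊕ opad = 6e 87 5c.
Inner input = (K'⊕ipad) ∥ m = 04 ed 36 ∥ 73 76 1d da.
Inner hash: sum = 4+237+54+115+118+29+218 = 775; mod 256 = 7 → 07.
Outer input = (K'⊕opad) ∥ inner = 6e 87 5c ∥ 07.
Outer hash (tag): sum = 110+135+92+7 = 344; mod 256 = 88 → 58.

58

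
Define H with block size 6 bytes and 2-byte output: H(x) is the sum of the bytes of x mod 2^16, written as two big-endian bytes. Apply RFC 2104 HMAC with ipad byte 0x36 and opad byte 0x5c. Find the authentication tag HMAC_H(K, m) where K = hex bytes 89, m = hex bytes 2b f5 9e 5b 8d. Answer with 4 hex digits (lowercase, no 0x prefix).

Key hex bytes 89 is 1 byte ≤ B = 6; zero-pad to 6 bytes: K' = 89 00 00 00 00 00.
K' ⊕ ipad = bf 36 36 36 36 36.  K' ⊕ opad = d5 5c 5c 5c 5c 5c.
Inner input = (K'⊕ipad) ∥ m = bf 36 36 36 36 36 ∥ 2b f5 9e 5b 8d.
Inner hash: sum = 191+54+54+54+54+54+43+245+158+91+141 = 1139 → 04 73.
Outer input = (K'⊕opad) ∥ inner = d5 5c 5c 5c 5c 5c ∥ 04 73.
Outer hash (tag): sum = 213+92+92+92+92+92+4+115 = 792 → 03 18.

0318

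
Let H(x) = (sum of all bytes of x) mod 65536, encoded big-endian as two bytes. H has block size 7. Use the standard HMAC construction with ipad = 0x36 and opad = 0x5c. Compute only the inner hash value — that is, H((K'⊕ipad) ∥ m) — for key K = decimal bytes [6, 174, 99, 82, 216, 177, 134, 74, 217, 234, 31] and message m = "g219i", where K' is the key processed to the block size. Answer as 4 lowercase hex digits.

033f

Key decimal bytes [6, 174, 99, 82, 216, 177, 134, 74, 217, 234, 31] = 06 ae 63 52 d8 b1 86 4a d9 ea 1f is 11 bytes > B = 7, so hash it first: H(key) = 05 a4, then zero-pad to 7 bytes: K' = 05 a4 00 00 00 00 00.
K' ⊕ ipad = 33 92 36 36 36 36 36.
Inner input = 33 92 36 36 36 36 36 ∥ 67 32 31 39 69.
Inner hash: sum = 51+146+54+54+54+54+54+103+50+49+57+105 = 831 → 03 3f.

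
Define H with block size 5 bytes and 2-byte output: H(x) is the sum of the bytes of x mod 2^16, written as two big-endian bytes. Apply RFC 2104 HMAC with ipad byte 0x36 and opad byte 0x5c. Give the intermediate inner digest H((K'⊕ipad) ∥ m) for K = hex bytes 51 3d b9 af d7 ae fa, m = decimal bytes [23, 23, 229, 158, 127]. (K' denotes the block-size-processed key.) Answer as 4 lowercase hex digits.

Key hex bytes 51 3d b9 af d7 ae fa is 7 bytes > B = 5, so hash it first: H(key) = 04 75, then zero-pad to 5 bytes: K' = 04 75 00 00 00.
K' ⊕ ipad = 32 43 36 36 36.
Inner input = 32 43 36 36 36 ∥ 17 17 e5 9e 7f.
Inner hash: sum = 50+67+54+54+54+23+23+229+158+127 = 839 → 03 47.

0347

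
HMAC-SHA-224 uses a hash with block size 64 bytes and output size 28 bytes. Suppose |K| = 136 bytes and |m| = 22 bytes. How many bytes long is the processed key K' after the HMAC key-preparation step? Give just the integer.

64

Key is 136 > 64 bytes, so it is hashed to 28 bytes then zero-padded to 64: |K'| = 64.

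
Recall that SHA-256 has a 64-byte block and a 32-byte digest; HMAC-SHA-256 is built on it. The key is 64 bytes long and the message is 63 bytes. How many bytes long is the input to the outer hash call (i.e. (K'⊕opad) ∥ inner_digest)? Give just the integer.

Key is 64 ≤ 64 bytes, zero-padded: |K'| = 64.
Outer input = (K'⊕opad) ∥ H(inner) → 64 + 32 = 96 bytes.

96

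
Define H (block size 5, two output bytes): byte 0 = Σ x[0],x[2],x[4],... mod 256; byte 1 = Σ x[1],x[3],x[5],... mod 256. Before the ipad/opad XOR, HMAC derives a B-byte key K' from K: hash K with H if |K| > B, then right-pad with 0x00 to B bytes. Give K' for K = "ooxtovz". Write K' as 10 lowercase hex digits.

|K| = 7 > B = 5, so first hash the key.
H(K): even-index sum = 464 mod 256 = 208; odd-index sum = 345 mod 256 = 89 → d0 59.
Zero-pad H(K) = d0 59 to 5 bytes: K' = d0 59 00 00 00.

d059000000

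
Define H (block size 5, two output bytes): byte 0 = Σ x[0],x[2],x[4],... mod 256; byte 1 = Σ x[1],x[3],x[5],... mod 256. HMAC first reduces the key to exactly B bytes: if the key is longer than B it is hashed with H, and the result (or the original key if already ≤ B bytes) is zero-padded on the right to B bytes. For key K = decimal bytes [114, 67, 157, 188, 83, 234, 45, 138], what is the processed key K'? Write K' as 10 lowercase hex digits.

|K| = 8 > B = 5, so first hash the key.
H(K): even-index sum = 399 mod 256 = 143; odd-index sum = 627 mod 256 = 115 → 8f 73.
Zero-pad H(K) = 8f 73 to 5 bytes: K' = 8f 73 00 00 00.

8f73000000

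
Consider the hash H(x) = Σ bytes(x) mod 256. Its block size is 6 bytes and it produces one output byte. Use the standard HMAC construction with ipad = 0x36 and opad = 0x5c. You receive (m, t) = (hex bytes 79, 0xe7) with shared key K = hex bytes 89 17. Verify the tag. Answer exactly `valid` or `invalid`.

Key hex bytes 89 17 is 2 bytes ≤ B = 6; zero-pad to 6 bytes: K' = 89 17 00 00 00 00.
K' ⊕ ipad = bf 21 36 36 36 36; K' ⊕ opad = d5 4b 5c 5c 5c 5c.
Inner hash: sum = 191+33+54+54+54+54+121 = 561; mod 256 = 49 → 31.
Outer hash (recomputed tag): sum = 213+75+92+92+92+92+49 = 705; mod 256 = 193 → c1.
Recomputed tag = c1; claimed = e7 → mismatch.

invalid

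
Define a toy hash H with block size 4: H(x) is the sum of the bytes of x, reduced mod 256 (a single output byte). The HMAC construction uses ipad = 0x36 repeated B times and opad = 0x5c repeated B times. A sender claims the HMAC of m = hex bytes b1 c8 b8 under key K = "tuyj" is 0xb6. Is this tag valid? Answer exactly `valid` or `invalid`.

Key "tuyj" = 74 75 79 6a is exactly B = 4 bytes: K' = 74 75 79 6a.
K' ⊕ ipad = 42 43 4f 5c; K' ⊕ opad = 28 29 25 36.
Inner hash: sum = 66+67+79+92+177+200+184 = 865; mod 256 = 97 → 61.
Outer hash (recomputed tag): sum = 40+41+37+54+97 = 269; mod 256 = 13 → 0d.
Recomputed tag = 0d; claimed = b6 → mismatch.

invalid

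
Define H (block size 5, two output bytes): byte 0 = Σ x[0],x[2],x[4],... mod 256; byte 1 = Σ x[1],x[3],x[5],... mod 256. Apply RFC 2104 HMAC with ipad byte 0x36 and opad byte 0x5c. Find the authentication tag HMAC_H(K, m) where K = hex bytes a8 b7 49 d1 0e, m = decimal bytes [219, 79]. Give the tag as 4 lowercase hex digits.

Key hex bytes a8 b7 49 d1 0e is exactly B = 5 bytes: K' = a8 b7 49 d1 0e.
K' ⊕ ipad = 9e 81 7f e7 38.  K' ⊕ opad = f4 eb 15 8d 52.
Inner input = (K'⊕ipad) ∥ m = 9e 81 7f e7 38 ∥ db 4f.
Inner hash: even-index sum = 420 mod 256 = 164; odd-index sum = 579 mod 256 = 67 → a4 43.
Outer input = (K'⊕opad) ∥ inner = f4 eb 15 8d 52 ∥ a4 43.
Outer hash (tag): even-index sum = 414 mod 256 = 158; odd-index sum = 540 mod 256 = 28 → 9e 1c.

9e1c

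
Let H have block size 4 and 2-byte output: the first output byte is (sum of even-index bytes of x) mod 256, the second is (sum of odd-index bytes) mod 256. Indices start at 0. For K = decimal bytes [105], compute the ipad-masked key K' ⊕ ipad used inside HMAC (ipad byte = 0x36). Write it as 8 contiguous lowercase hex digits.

5f363636

Key decimal bytes [105] = 69 is 1 byte ≤ B = 4; zero-pad to 4 bytes: K' = 69 00 00 00.
XOR each byte with 0x36: 69⊕36=5f, 00⊕36=36, 00⊕36=36, 00⊕36=36.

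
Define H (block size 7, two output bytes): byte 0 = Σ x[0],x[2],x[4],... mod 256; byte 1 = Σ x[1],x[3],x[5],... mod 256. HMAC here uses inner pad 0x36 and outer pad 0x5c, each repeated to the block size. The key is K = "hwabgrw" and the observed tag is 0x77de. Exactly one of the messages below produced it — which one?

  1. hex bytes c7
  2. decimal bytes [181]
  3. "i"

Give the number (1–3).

Key "hwabgrw" = 68 77 61 62 67 72 77 is exactly B = 7 bytes: K' = 68 77 61 62 67 72 77.
K' ⊕ ipad = 5e 41 57 54 51 44 41; K' ⊕ opad = 34 2b 3d 3e 3b 2e 2b.
m1: inner = H(5e 41 57 54 51 44 41 c7) = 47 a0; tag = H(34 2b 3d 3e 3b 2e 2b 47 a0) = 77de ← matches
m2: inner = H(5e 41 57 54 51 44 41 b5) = 47 8e; tag = H(34 2b 3d 3e 3b 2e 2b 47 8e) = 65de
m3: inner = H(5e 41 57 54 51 44 41 69) = 47 42; tag = H(34 2b 3d 3e 3b 2e 2b 47 42) = 19de

1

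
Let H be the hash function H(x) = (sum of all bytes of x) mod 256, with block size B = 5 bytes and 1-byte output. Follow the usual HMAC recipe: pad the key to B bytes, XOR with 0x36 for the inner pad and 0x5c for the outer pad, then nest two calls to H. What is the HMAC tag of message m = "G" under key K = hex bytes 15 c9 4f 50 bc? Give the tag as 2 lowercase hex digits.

Key hex bytes 15 c9 4f 50 bc is exactly B = 5 bytes: K' = 15 c9 4f 50 bc.
K' ⊕ ipad = 23 ff 79 66 8a.  K' ⊕ opad = 49 95 13 0c e0.
Inner input = (K'⊕ipad) ∥ m = 23 ff 79 66 8a ∥ 47.
Inner hash: sum = 35+255+121+102+138+71 = 722; mod 256 = 210 → d2.
Outer input = (K'⊕opad) ∥ inner = 49 95 13 0c e0 ∥ d2.
Outer hash (tag): sum = 73+149+19+12+224+210 = 687; mod 256 = 175 → af.

af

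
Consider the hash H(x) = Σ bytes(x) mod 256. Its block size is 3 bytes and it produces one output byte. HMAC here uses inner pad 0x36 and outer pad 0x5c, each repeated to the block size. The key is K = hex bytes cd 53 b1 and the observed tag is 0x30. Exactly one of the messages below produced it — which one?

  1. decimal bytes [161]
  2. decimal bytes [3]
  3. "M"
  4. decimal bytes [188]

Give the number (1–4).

4

Key hex bytes cd 53 b1 is exactly B = 3 bytes: K' = cd 53 b1.
K' ⊕ ipad = fb 65 87; K' ⊕ opad = 91 0f ed.
m1: inner = H(fb 65 87 a1) = 88; tag = H(91 0f ed 88) = 15
m2: inner = H(fb 65 87 03) = ea; tag = H(91 0f ed ea) = 77
m3: inner = H(fb 65 87 4d) = 34; tag = H(91 0f ed 34) = c1
m4: inner = H(fb 65 87 bc) = a3; tag = H(91 0f ed a3) = 30 ← matches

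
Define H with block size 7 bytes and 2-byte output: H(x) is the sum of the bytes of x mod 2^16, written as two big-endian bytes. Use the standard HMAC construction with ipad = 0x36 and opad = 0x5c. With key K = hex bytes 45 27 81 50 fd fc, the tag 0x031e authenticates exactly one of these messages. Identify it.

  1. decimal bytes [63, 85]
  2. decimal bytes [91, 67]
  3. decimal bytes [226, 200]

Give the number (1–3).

1

Key hex bytes 45 27 81 50 fd fc is 6 bytes ≤ B = 7; zero-pad to 7 bytes: K' = 45 27 81 50 fd fc 00.
K' ⊕ ipad = 73 11 b7 66 cb ca 36; K' ⊕ opad = 19 7b dd 0c a1 a0 5c.
m1: inner = H(73 11 b7 66 cb ca 36 3f 55) = 04 00; tag = H(19 7b dd 0c a1 a0 5c 04 00) = 031e ← matches
m2: inner = H(73 11 b7 66 cb ca 36 5b 43) = 04 0a; tag = H(19 7b dd 0c a1 a0 5c 04 0a) = 0328
m3: inner = H(73 11 b7 66 cb ca 36 e2 c8) = 05 16; tag = H(19 7b dd 0c a1 a0 5c 05 16) = 0335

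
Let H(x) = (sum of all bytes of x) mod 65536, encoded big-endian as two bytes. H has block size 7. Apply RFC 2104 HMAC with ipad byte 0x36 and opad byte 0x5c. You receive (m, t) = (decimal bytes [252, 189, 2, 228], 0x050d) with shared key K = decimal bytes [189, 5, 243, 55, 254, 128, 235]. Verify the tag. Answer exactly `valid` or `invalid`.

Key decimal bytes [189, 5, 243, 55, 254, 128, 235] = bd 05 f3 37 fe 80 eb is exactly B = 7 bytes: K' = bd 05 f3 37 fe 80 eb.
K' ⊕ ipad = 8b 33 c5 01 c8 b6 dd; K' ⊕ opad = e1 59 af 6b a2 dc b7.
Inner hash: sum = 139+51+197+1+200+182+221+252+189+2+228 = 1662 → 06 7e.
Outer hash (recomputed tag): sum = 225+89+175+107+162+220+183+6+126 = 1293 → 05 0d.
Recomputed tag = 050d; claimed = 050d → match.

valid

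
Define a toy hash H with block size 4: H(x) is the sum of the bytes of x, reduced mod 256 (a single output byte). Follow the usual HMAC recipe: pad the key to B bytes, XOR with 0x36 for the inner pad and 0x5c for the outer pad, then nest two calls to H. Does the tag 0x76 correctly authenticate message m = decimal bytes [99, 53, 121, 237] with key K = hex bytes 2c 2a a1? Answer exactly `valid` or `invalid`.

Key hex bytes 2c 2a a1 is 3 bytes ≤ B = 4; zero-pad to 4 bytes: K' = 2c 2a a1 00.
K' ⊕ ipad = 1a 1c 97 36; K' ⊕ opad = 70 76 fd 5c.
Inner hash: sum = 26+28+151+54+99+53+121+237 = 769; mod 256 = 1 → 01.
Outer hash (recomputed tag): sum = 112+118+253+92+1 = 576; mod 256 = 64 → 40.
Recomputed tag = 40; claimed = 76 → mismatch.

invalid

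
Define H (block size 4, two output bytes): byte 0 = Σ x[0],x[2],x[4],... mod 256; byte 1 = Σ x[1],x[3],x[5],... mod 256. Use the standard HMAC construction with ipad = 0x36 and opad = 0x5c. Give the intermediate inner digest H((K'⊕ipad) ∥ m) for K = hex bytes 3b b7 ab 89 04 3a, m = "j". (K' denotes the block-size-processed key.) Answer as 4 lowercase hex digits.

Key hex bytes 3b b7 ab 89 04 3a is 6 bytes > B = 4, so hash it first: H(key) = ea 7a, then zero-pad to 4 bytes: K' = ea 7a 00 00.
K' ⊕ ipad = dc 4c 36 36.
Inner input = dc 4c 36 36 ∥ 6a.
Inner hash: even-index sum = 380 mod 256 = 124; odd-index sum = 130 mod 256 = 130 → 7c 82.

7c82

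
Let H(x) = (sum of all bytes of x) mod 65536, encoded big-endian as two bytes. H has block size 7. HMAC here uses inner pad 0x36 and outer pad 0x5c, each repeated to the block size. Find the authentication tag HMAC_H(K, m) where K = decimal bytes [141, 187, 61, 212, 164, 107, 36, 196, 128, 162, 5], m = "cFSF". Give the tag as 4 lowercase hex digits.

0316

Key decimal bytes [141, 187, 61, 212, 164, 107, 36, 196, 128, 162, 5] = 8d bb 3d d4 a4 6b 24 c4 80 a2 05 is 11 bytes > B = 7, so hash it first: H(key) = 05 77, then zero-pad to 7 bytes: K' = 05 77 00 00 00 00 00.
K' ⊕ ipad = 33 41 36 36 36 36 36.  K' ⊕ opad = 59 2b 5c 5c 5c 5c 5c.
Inner input = (K'⊕ipad) ∥ m = 33 41 36 36 36 36 36 ∥ 63 46 53 46.
Inner hash: sum = 51+65+54+54+54+54+54+99+70+83+70 = 708 → 02 c4.
Outer input = (K'⊕opad) ∥ inner = 59 2b 5c 5c 5c 5c 5c ∥ 02 c4.
Outer hash (tag): sum = 89+43+92+92+92+92+92+2+196 = 790 → 03 16.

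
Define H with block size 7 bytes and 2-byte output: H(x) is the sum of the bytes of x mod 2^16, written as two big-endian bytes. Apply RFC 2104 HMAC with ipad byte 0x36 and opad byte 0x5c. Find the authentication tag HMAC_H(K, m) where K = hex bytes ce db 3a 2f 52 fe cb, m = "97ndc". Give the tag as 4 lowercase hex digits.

Key hex bytes ce db 3a 2f 52 fe cb is exactly B = 7 bytes: K' = ce db 3a 2f 52 fe cb.
K' ⊕ ipad = f8 ed 0c 19 64 c8 fd.  K' ⊕ opad = 92 87 66 73 0e a2 97.
Inner input = (K'⊕ipad) ∥ m = f8 ed 0c 19 64 c8 fd ∥ 39 37 6e 64 63.
Inner hash: sum = 248+237+12+25+100+200+253+57+55+110+100+99 = 1496 → 05 d8.
Outer input = (K'⊕opad) ∥ inner = 92 87 66 73 0e a2 97 ∥ 05 d8.
Outer hash (tag): sum = 146+135+102+115+14+162+151+5+216 = 1046 → 04 16.

0416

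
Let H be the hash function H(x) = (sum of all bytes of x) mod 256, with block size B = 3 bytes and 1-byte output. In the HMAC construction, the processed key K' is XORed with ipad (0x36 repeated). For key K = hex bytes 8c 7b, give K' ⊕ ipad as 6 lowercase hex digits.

Key hex bytes 8c 7b is 2 bytes ≤ B = 3; zero-pad to 3 bytes: K' = 8c 7b 00.
XOR each byte with 0x36: 8c⊕36=ba, 7b⊕36=4d, 00⊕36=36.

ba4d36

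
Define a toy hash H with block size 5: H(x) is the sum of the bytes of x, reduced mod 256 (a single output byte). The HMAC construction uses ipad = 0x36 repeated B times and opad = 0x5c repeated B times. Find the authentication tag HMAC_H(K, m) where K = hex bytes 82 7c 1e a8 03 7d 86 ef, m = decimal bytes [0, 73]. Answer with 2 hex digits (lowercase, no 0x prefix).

05

Key hex bytes 82 7c 1e a8 03 7d 86 ef is 8 bytes > B = 5, so hash it first: H(key) = b9, then zero-pad to 5 bytes: K' = b9 00 00 00 00.
K' ⊕ ipad = 8f 36 36 36 36.  K' ⊕ opad = e5 5c 5c 5c 5c.
Inner input = (K'⊕ipad) ∥ m = 8f 36 36 36 36 ∥ 00 49.
Inner hash: sum = 143+54+54+54+54+0+73 = 432; mod 256 = 176 → b0.
Outer input = (K'⊕opad) ∥ inner = e5 5c 5c 5c 5c ∥ b0.
Outer hash (tag): sum = 229+92+92+92+92+176 = 773; mod 256 = 5 → 05.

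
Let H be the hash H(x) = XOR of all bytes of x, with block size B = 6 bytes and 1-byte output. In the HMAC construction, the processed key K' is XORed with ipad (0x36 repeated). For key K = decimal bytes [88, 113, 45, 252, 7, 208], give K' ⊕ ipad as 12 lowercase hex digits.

6e471bca31e6

Key decimal bytes [88, 113, 45, 252, 7, 208] = 58 71 2d fc 07 d0 is exactly B = 6 bytes: K' = 58 71 2d fc 07 d0.
XOR each byte with 0x36: 58⊕36=6e, 71⊕36=47, 2d⊕36=1b, fc⊕36=ca, 07⊕36=31, d0⊕36=e6.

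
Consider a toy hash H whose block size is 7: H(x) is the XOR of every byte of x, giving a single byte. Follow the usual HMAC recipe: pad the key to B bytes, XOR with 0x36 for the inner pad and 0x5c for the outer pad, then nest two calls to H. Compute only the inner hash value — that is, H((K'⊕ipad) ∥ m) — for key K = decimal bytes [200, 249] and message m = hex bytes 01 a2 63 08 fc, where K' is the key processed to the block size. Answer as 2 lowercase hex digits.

Key decimal bytes [200, 249] = c8 f9 is 2 bytes ≤ B = 7; zero-pad to 7 bytes: K' = c8 f9 00 00 00 00 00.
K' ⊕ ipad = fe cf 36 36 36 36 36.
Inner input = fe cf 36 36 36 36 36 ∥ 01 a2 63 08 fc.
Inner hash: XOR fe⊕cf⊕36⊕36⊕36⊕36⊕36⊕01⊕a2⊕63⊕08⊕fc = 33.

33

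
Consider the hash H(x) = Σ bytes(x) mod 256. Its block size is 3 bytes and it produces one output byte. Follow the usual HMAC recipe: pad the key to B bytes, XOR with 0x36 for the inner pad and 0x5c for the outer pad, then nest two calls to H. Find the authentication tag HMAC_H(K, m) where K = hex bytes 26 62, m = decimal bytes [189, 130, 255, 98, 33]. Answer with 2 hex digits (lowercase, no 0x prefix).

Key hex bytes 26 62 is 2 bytes ≤ B = 3; zero-pad to 3 bytes: K' = 26 62 00.
K' ⊕ ipad = 10 54 36.  K' ⊕ opad = 7a 3e 5c.
Inner input = (K'⊕ipad) ∥ m = 10 54 36 ∥ bd 82 ff 62 21.
Inner hash: sum = 16+84+54+189+130+255+98+33 = 859; mod 256 = 91 → 5b.
Outer input = (K'⊕opad) ∥ inner = 7a 3e 5c ∥ 5b.
Outer hash (tag): sum = 122+62+92+91 = 367; mod 256 = 111 → 6f.

6f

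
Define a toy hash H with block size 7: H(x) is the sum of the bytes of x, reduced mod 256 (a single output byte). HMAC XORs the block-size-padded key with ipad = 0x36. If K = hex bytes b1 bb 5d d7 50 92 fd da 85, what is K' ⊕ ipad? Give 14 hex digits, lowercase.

e8363636363636

Key hex bytes b1 bb 5d d7 50 92 fd da 85 is 9 bytes > B = 7, so hash it first: H(key) = de, then zero-pad to 7 bytes: K' = de 00 00 00 00 00 00.
XOR each byte with 0x36: de⊕36=e8, 00⊕36=36, 00⊕36=36, 00⊕36=36, 00⊕36=36, 00⊕36=36, 00⊕36=36.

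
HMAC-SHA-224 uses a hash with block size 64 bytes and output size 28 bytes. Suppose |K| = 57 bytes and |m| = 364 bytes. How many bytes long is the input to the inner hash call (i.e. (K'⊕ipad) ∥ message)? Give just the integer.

Key is 57 ≤ 64 bytes, zero-padded: |K'| = 64.
Inner input = (K'⊕ipad) ∥ m → 64 + 364 = 428 bytes.

428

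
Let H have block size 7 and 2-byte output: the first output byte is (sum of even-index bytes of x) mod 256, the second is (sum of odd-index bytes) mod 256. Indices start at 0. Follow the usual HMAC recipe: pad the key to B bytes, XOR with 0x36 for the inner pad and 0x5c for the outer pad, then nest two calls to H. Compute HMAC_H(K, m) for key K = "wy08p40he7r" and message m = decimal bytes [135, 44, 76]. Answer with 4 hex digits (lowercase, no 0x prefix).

Key "wy08p40he7r" = 77 79 30 38 70 34 30 68 65 37 72 is 11 bytes > B = 7, so hash it first: H(key) = 1e 84, then zero-pad to 7 bytes: K' = 1e 84 00 00 00 00 00.
K' ⊕ ipad = 28 b2 36 36 36 36 36.  K' ⊕ opad = 42 d8 5c 5c 5c 5c 5c.
Inner input = (K'⊕ipad) ∥ m = 28 b2 36 36 36 36 36 ∥ 87 2c 4c.
Inner hash: even-index sum = 246 mod 256 = 246; odd-index sum = 497 mod 256 = 241 → f6 f1.
Outer input = (K'⊕opad) ∥ inner = 42 d8 5c 5c 5c 5c 5c ∥ f6 f1.
Outer hash (tag): even-index sum = 583 mod 256 = 71; odd-index sum = 646 mod 256 = 134 → 47 86.

4786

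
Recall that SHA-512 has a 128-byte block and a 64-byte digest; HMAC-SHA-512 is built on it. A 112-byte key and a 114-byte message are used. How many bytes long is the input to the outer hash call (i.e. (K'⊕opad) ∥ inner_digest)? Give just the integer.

192

Key is 112 ≤ 128 bytes, zero-padded: |K'| = 128.
Outer input = (K'⊕opad) ∥ H(inner) → 128 + 64 = 192 bytes.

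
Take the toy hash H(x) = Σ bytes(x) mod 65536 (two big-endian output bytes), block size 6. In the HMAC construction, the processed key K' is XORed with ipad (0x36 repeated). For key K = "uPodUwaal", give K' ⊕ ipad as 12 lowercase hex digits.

35a436363636

Key "uPodUwaal" = 75 50 6f 64 55 77 61 61 6c is 9 bytes > B = 6, so hash it first: H(key) = 03 92, then zero-pad to 6 bytes: K' = 03 92 00 00 00 00.
XOR each byte with 0x36: 03⊕36=35, 92⊕36=a4, 00⊕36=36, 00⊕36=36, 00⊕36=36, 00⊕36=36.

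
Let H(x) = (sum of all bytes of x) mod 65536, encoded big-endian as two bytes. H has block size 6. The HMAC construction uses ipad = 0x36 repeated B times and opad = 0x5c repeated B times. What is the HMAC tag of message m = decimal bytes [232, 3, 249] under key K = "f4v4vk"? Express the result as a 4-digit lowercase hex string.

01ad

Key "f4v4vk" = 66 34 76 34 76 6b is exactly B = 6 bytes: K' = 66 34 76 34 76 6b.
K' ⊕ ipad = 50 02 40 02 40 5d.  K' ⊕ opad = 3a 68 2a 68 2a 37.
Inner input = (K'⊕ipad) ∥ m = 50 02 40 02 40 5d ∥ e8 03 f9.
Inner hash: sum = 80+2+64+2+64+93+232+3+249 = 789 → 03 15.
Outer input = (K'⊕opad) ∥ inner = 3a 68 2a 68 2a 37 ∥ 03 15.
Outer hash (tag): sum = 58+104+42+104+42+55+3+21 = 429 → 01 ad.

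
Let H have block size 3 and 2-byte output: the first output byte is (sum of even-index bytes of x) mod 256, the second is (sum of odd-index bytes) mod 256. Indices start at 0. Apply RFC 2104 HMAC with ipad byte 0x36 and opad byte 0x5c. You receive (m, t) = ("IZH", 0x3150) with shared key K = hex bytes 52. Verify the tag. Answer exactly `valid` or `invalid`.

Key hex bytes 52 is 1 byte ≤ B = 3; zero-pad to 3 bytes: K' = 52 00 00.
K' ⊕ ipad = 64 36 36; K' ⊕ opad = 0e 5c 5c.
Inner hash: even-index sum = 244 mod 256 = 244; odd-index sum = 199 mod 256 = 199 → f4 c7.
Outer hash (recomputed tag): even-index sum = 305 mod 256 = 49; odd-index sum = 336 mod 256 = 80 → 31 50.
Recomputed tag = 3150; claimed = 3150 → match.

valid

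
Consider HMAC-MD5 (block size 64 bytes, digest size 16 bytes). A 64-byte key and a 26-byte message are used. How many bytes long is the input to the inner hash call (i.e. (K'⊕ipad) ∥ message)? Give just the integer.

90

Key is 64 ≤ 64 bytes, zero-padded: |K'| = 64.
Inner input = (K'⊕ipad) ∥ m → 64 + 26 = 90 bytes.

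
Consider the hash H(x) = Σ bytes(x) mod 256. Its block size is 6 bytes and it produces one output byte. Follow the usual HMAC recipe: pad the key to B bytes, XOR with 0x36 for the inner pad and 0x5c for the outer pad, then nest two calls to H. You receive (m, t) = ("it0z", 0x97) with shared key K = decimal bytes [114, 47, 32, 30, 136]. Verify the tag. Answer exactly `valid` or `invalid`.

invalid

Key decimal bytes [114, 47, 32, 30, 136] = 72 2f 20 1e 88 is 5 bytes ≤ B = 6; zero-pad to 6 bytes: K' = 72 2f 20 1e 88 00.
K' ⊕ ipad = 44 19 16 28 be 36; K' ⊕ opad = 2e 73 7c 42 d4 5c.
Inner hash: sum = 68+25+22+40+190+54+105+116+48+122 = 790; mod 256 = 22 → 16.
Outer hash (recomputed tag): sum = 46+115+124+66+212+92+22 = 677; mod 256 = 165 → a5.
Recomputed tag = a5; claimed = 97 → mismatch.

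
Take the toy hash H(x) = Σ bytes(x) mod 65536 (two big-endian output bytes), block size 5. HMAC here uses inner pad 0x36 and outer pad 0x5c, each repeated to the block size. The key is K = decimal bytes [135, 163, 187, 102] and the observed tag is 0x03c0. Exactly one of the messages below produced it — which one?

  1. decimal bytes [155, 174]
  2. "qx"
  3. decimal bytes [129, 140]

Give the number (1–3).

Key decimal bytes [135, 163, 187, 102] = 87 a3 bb 66 is 4 bytes ≤ B = 5; zero-pad to 5 bytes: K' = 87 a3 bb 66 00.
K' ⊕ ipad = b1 95 8d 50 36; K' ⊕ opad = db ff e7 3a 5c.
m1: inner = H(b1 95 8d 50 36 9b ae) = 03 a2; tag = H(db ff e7 3a 5c 03 a2) = 03fc
m2: inner = H(b1 95 8d 50 36 71 78) = 03 42; tag = H(db ff e7 3a 5c 03 42) = 039c
m3: inner = H(b1 95 8d 50 36 81 8c) = 03 66; tag = H(db ff e7 3a 5c 03 66) = 03c0 ← matches

3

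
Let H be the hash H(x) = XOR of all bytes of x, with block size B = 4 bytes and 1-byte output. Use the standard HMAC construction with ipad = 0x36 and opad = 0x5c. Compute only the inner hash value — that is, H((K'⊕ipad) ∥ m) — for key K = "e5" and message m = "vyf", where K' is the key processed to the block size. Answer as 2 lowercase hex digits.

Key "e5" = 65 35 is 2 bytes ≤ B = 4; zero-pad to 4 bytes: K' = 65 35 00 00.
K' ⊕ ipad = 53 03 36 36.
Inner input = 53 03 36 36 ∥ 76 79 66.
Inner hash: XOR 53⊕03⊕36⊕36⊕76⊕79⊕66 = 39.

39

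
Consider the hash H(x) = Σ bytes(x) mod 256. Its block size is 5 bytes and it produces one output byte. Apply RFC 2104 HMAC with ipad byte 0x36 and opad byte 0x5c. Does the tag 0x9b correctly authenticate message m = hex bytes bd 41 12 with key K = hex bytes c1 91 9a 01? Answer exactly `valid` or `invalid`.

Key hex bytes c1 91 9a 01 is 4 bytes ≤ B = 5; zero-pad to 5 bytes: K' = c1 91 9a 01 00.
K' ⊕ ipad = f7 a7 ac 37 36; K' ⊕ opad = 9d cd c6 5d 5c.
Inner hash: sum = 247+167+172+55+54+189+65+18 = 967; mod 256 = 199 → c7.
Outer hash (recomputed tag): sum = 157+205+198+93+92+199 = 944; mod 256 = 176 → b0.
Recomputed tag = b0; claimed = 9b → mismatch.

invalid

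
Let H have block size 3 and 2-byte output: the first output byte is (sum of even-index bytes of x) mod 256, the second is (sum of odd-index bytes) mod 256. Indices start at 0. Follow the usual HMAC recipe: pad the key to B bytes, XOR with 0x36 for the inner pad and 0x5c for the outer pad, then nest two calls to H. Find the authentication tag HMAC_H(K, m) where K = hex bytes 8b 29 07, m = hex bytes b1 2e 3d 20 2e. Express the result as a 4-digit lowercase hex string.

Key hex bytes 8b 29 07 is exactly B = 3 bytes: K' = 8b 29 07.
K' ⊕ ipad = bd 1f 31.  K' ⊕ opad = d7 75 5b.
Inner input = (K'⊕ipad) ∥ m = bd 1f 31 ∥ b1 2e 3d 20 2e.
Inner hash: even-index sum = 316 mod 256 = 60; odd-index sum = 315 mod 256 = 59 → 3c 3b.
Outer input = (K'⊕opad) ∥ inner = d7 75 5b ∥ 3c 3b.
Outer hash (tag): even-index sum = 365 mod 256 = 109; odd-index sum = 177 mod 256 = 177 → 6d b1.

6db1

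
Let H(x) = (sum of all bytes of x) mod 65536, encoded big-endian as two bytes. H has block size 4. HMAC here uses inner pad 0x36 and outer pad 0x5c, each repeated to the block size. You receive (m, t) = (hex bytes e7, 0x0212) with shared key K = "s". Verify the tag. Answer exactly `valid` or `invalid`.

Key "s" = 73 is 1 byte ≤ B = 4; zero-pad to 4 bytes: K' = 73 00 00 00.
K' ⊕ ipad = 45 36 36 36; K' ⊕ opad = 2f 5c 5c 5c.
Inner hash: sum = 69+54+54+54+231 = 462 → 01 ce.
Outer hash (recomputed tag): sum = 47+92+92+92+1+206 = 530 → 02 12.
Recomputed tag = 0212; claimed = 0212 → match.

valid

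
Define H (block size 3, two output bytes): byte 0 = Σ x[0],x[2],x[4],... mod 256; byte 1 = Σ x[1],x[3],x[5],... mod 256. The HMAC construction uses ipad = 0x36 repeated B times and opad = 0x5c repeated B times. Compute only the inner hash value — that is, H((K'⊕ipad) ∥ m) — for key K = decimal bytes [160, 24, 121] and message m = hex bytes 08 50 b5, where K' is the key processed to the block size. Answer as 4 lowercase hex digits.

35eb

Key decimal bytes [160, 24, 121] = a0 18 79 is exactly B = 3 bytes: K' = a0 18 79.
K' ⊕ ipad = 96 2e 4f.
Inner input = 96 2e 4f ∥ 08 50 b5.
Inner hash: even-index sum = 309 mod 256 = 53; odd-index sum = 235 mod 256 = 235 → 35 eb.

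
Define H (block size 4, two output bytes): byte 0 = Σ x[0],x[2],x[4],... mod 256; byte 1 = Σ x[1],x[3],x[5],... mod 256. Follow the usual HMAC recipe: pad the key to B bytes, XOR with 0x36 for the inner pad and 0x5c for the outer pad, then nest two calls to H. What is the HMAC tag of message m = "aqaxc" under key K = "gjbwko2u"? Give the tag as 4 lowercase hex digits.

Key "gjbwko2u" = 67 6a 62 77 6b 6f 32 75 is 8 bytes > B = 4, so hash it first: H(key) = 66 c5, then zero-pad to 4 bytes: K' = 66 c5 00 00.
K' ⊕ ipad = 50 f3 36 36.  K' ⊕ opad = 3a 99 5c 5c.
Inner input = (K'⊕ipad) ∥ m = 50 f3 36 36 ∥ 61 71 61 78 63.
Inner hash: even-index sum = 427 mod 256 = 171; odd-index sum = 530 mod 256 = 18 → ab 12.
Outer input = (K'⊕opad) ∥ inner = 3a 99 5c 5c ∥ ab 12.
Outer hash (tag): even-index sum = 321 mod 256 = 65; odd-index sum = 263 mod 256 = 7 → 41 07.

4107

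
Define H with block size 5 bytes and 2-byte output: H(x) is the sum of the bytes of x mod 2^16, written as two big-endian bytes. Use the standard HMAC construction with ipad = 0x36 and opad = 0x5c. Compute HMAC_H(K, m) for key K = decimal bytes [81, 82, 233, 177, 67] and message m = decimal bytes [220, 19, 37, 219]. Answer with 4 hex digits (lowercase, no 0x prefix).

0275

Key decimal bytes [81, 82, 233, 177, 67] = 51 52 e9 b1 43 is exactly B = 5 bytes: K' = 51 52 e9 b1 43.
K' ⊕ ipad = 67 64 df 87 75.  K' ⊕ opad = 0d 0e b5 ed 1f.
Inner input = (K'⊕ipad) ∥ m = 67 64 df 87 75 ∥ dc 13 25 db.
Inner hash: sum = 103+100+223+135+117+220+19+37+219 = 1173 → 04 95.
Outer input = (K'⊕opad) ∥ inner = 0d 0e b5 ed 1f ∥ 04 95.
Outer hash (tag): sum = 13+14+181+237+31+4+149 = 629 → 02 75.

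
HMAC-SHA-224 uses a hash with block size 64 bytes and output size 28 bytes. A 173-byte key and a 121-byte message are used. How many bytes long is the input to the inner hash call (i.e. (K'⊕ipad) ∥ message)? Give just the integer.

Key is 173 > 64 bytes, so it is hashed to 28 bytes then zero-padded to 64: |K'| = 64.
Inner input = (K'⊕ipad) ∥ m → 64 + 121 = 185 bytes.

185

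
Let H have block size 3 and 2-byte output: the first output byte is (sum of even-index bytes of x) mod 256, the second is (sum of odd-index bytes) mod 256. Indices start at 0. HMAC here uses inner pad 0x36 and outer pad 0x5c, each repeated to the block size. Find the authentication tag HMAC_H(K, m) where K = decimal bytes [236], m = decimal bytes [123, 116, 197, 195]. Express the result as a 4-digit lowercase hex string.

82a3

Key decimal bytes [236] = ec is 1 byte ≤ B = 3; zero-pad to 3 bytes: K' = ec 00 00.
K' ⊕ ipad = da 36 36.  K' ⊕ opad = b0 5c 5c.
Inner input = (K'⊕ipad) ∥ m = da 36 36 ∥ 7b 74 c5 c3.
Inner hash: even-index sum = 583 mod 256 = 71; odd-index sum = 374 mod 256 = 118 → 47 76.
Outer input = (K'⊕opad) ∥ inner = b0 5c 5c ∥ 47 76.
Outer hash (tag): even-index sum = 386 mod 256 = 130; odd-index sum = 163 mod 256 = 163 → 82 a3.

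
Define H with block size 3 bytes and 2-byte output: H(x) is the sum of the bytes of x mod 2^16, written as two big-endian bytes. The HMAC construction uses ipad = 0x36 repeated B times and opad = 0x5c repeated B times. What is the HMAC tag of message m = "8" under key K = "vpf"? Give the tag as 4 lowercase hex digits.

009f

Key "vpf" = 76 70 66 is exactly B = 3 bytes: K' = 76 70 66.
K' ⊕ ipad = 40 46 50.  K' ⊕ opad = 2a 2c 3a.
Inner input = (K'⊕ipad) ∥ m = 40 46 50 ∥ 38.
Inner hash: sum = 64+70+80+56 = 270 → 01 0e.
Outer input = (K'⊕opad) ∥ inner = 2a 2c 3a ∥ 01 0e.
Outer hash (tag): sum = 42+44+58+1+14 = 159 → 00 9f.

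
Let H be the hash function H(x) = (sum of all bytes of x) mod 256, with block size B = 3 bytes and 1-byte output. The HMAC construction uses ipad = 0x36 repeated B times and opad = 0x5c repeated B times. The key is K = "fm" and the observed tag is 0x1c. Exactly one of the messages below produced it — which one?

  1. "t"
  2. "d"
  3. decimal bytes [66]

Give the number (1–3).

Key "fm" = 66 6d is 2 bytes ≤ B = 3; zero-pad to 3 bytes: K' = 66 6d 00.
K' ⊕ ipad = 50 5b 36; K' ⊕ opad = 3a 31 5c.
m1: inner = H(50 5b 36 74) = 55; tag = H(3a 31 5c 55) = 1c ← matches
m2: inner = H(50 5b 36 64) = 45; tag = H(3a 31 5c 45) = 0c
m3: inner = H(50 5b 36 42) = 23; tag = H(3a 31 5c 23) = ea

1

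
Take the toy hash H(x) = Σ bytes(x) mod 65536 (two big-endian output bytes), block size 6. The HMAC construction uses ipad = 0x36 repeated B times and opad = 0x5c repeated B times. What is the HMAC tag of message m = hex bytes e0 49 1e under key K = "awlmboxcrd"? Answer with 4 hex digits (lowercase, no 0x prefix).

028f

Key "awlmboxcrd" = 61 77 6c 6d 62 6f 78 63 72 64 is 10 bytes > B = 6, so hash it first: H(key) = 04 33, then zero-pad to 6 bytes: K' = 04 33 00 00 00 00.
K' ⊕ ipad = 32 05 36 36 36 36.  K' ⊕ opad = 58 6f 5c 5c 5c 5c.
Inner input = (K'⊕ipad) ∥ m = 32 05 36 36 36 36 ∥ e0 49 1e.
Inner hash: sum = 50+5+54+54+54+54+224+73+30 = 598 → 02 56.
Outer input = (K'⊕opad) ∥ inner = 58 6f 5c 5c 5c 5c ∥ 02 56.
Outer hash (tag): sum = 88+111+92+92+92+92+2+86 = 655 → 02 8f.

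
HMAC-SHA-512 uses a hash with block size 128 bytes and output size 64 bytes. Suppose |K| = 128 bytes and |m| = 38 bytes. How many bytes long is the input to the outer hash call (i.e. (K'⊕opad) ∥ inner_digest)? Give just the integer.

Key is 128 ≤ 128 bytes, zero-padded: |K'| = 128.
Outer input = (K'⊕opad) ∥ H(inner) → 128 + 64 = 192 bytes.

192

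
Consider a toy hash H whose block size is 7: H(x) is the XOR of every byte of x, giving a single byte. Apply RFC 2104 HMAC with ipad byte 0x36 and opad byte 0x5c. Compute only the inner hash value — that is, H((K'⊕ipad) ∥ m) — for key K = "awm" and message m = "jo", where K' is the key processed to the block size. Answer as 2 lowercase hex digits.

Key "awm" = 61 77 6d is 3 bytes ≤ B = 7; zero-pad to 7 bytes: K' = 61 77 6d 00 00 00 00.
K' ⊕ ipad = 57 41 5b 36 36 36 36.
Inner input = 57 41 5b 36 36 36 36 ∥ 6a 6f.
Inner hash: XOR 57⊕41⊕5b⊕36⊕36⊕36⊕36⊕6a⊕6f = 48.

48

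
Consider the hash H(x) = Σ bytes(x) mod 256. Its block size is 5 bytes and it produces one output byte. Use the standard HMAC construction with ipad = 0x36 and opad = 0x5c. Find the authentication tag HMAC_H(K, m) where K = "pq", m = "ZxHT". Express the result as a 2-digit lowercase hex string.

0a

Key "pq" = 70 71 is 2 bytes ≤ B = 5; zero-pad to 5 bytes: K' = 70 71 00 00 00.
K' ⊕ ipad = 46 47 36 36 36.  K' ⊕ opad = 2c 2d 5c 5c 5c.
Inner input = (K'⊕ipad) ∥ m = 46 47 36 36 36 ∥ 5a 78 48 54.
Inner hash: sum = 70+71+54+54+54+90+120+72+84 = 669; mod 256 = 157 → 9d.
Outer input = (K'⊕opad) ∥ inner = 2c 2d 5c 5c 5c ∥ 9d.
Outer hash (tag): sum = 44+45+92+92+92+157 = 522; mod 256 = 10 → 0a.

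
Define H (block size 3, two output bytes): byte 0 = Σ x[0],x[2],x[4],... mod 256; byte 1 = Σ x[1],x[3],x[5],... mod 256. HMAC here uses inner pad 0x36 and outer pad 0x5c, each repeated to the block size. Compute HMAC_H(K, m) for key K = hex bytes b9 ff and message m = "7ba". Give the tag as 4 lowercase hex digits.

Key hex bytes b9 ff is 2 bytes ≤ B = 3; zero-pad to 3 bytes: K' = b9 ff 00.
K' ⊕ ipad = 8f c9 36.  K' ⊕ opad = e5 a3 5c.
Inner input = (K'⊕ipad) ∥ m = 8f c9 36 ∥ 37 62 61.
Inner hash: even-index sum = 295 mod 256 = 39; odd-index sum = 353 mod 256 = 97 → 27 61.
Outer input = (K'⊕opad) ∥ inner = e5 a3 5c ∥ 27 61.
Outer hash (tag): even-index sum = 418 mod 256 = 162; odd-index sum = 202 mod 256 = 202 → a2 ca.

a2ca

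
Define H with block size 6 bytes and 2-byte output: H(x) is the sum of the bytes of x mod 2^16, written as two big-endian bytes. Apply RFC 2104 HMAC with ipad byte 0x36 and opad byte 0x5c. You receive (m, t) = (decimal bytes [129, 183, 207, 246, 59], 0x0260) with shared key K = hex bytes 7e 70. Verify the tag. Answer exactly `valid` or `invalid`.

valid

Key hex bytes 7e 70 is 2 bytes ≤ B = 6; zero-pad to 6 bytes: K' = 7e 70 00 00 00 00.
K' ⊕ ipad = 48 46 36 36 36 36; K' ⊕ opad = 22 2c 5c 5c 5c 5c.
Inner hash: sum = 72+70+54+54+54+54+129+183+207+246+59 = 1182 → 04 9e.
Outer hash (recomputed tag): sum = 34+44+92+92+92+92+4+158 = 608 → 02 60.
Recomputed tag = 0260; claimed = 0260 → match.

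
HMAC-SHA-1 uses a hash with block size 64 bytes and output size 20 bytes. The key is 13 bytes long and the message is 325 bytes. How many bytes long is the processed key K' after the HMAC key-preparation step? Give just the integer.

Key is 13 ≤ 64 bytes, zero-padded: |K'| = 64.

64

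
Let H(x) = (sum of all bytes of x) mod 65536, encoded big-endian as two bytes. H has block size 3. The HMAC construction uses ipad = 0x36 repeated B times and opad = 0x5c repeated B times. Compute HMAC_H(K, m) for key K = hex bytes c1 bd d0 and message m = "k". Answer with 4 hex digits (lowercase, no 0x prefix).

02df

Key hex bytes c1 bd d0 is exactly B = 3 bytes: K' = c1 bd d0.
K' ⊕ ipad = f7 8b e6.  K' ⊕ opad = 9d e1 8c.
Inner input = (K'⊕ipad) ∥ m = f7 8b e6 ∥ 6b.
Inner hash: sum = 247+139+230+107 = 723 → 02 d3.
Outer input = (K'⊕opad) ∥ inner = 9d e1 8c ∥ 02 d3.
Outer hash (tag): sum = 157+225+140+2+211 = 735 → 02 df.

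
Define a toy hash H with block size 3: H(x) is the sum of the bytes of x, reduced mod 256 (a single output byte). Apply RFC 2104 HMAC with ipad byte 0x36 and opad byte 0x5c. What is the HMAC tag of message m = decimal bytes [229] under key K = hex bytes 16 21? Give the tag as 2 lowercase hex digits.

75

Key hex bytes 16 21 is 2 bytes ≤ B = 3; zero-pad to 3 bytes: K' = 16 21 00.
K' ⊕ ipad = 20 17 36.  K' ⊕ opad = 4a 7d 5c.
Inner input = (K'⊕ipad) ∥ m = 20 17 36 ∥ e5.
Inner hash: sum = 32+23+54+229 = 338; mod 256 = 82 → 52.
Outer input = (K'⊕opad) ∥ inner = 4a 7d 5c ∥ 52.
Outer hash (tag): sum = 74+125+92+82 = 373; mod 256 = 117 → 75.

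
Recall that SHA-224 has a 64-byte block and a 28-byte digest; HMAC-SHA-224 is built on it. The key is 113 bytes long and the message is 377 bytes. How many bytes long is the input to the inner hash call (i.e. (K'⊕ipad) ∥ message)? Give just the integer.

Key is 113 > 64 bytes, so it is hashed to 28 bytes then zero-padded to 64: |K'| = 64.
Inner input = (K'⊕ipad) ∥ m → 64 + 377 = 441 bytes.

441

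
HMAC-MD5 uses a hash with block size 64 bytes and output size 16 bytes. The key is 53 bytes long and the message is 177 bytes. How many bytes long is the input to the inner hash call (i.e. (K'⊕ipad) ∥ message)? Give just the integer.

241

Key is 53 ≤ 64 bytes, zero-padded: |K'| = 64.
Inner input = (K'⊕ipad) ∥ m → 64 + 177 = 241 bytes.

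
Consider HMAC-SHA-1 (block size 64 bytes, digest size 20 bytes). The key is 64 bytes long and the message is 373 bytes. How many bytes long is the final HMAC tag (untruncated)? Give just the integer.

The tag is one SHA-1 digest: 20 bytes.

20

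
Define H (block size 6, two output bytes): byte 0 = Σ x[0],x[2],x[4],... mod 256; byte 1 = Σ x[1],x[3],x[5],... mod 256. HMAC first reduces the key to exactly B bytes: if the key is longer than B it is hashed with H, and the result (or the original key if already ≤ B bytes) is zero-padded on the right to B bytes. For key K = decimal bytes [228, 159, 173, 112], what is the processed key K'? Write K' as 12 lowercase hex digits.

e49fad700000

Key decimal bytes [228, 159, 173, 112] = e4 9f ad 70 is 4 bytes ≤ B = 6; zero-pad to 6 bytes: K' = e4 9f ad 70 00 00.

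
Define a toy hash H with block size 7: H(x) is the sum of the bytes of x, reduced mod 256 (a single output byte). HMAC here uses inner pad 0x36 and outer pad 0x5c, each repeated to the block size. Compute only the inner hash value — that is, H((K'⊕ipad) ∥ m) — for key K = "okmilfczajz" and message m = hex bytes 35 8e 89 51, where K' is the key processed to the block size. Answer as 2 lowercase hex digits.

73

Key "okmilfczajz" = 6f 6b 6d 69 6c 66 63 7a 61 6a 7a is 11 bytes > B = 7, so hash it first: H(key) = a4, then zero-pad to 7 bytes: K' = a4 00 00 00 00 00 00.
K' ⊕ ipad = 92 36 36 36 36 36 36.
Inner input = 92 36 36 36 36 36 36 ∥ 35 8e 89 51.
Inner hash: sum = 146+54+54+54+54+54+54+53+142+137+81 = 883; mod 256 = 115 → 73.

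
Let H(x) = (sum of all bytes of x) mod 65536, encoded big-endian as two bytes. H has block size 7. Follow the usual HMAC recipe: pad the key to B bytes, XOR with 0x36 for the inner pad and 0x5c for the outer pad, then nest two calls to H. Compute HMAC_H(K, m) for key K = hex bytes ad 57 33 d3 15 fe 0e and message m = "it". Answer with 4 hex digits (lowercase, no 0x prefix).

Key hex bytes ad 57 33 d3 15 fe 0e is exactly B = 7 bytes: K' = ad 57 33 d3 15 fe 0e.
K' ⊕ ipad = 9b 61 05 e5 23 c8 38.  K' ⊕ opad = f1 0b 6f 8f 49 a2 52.
Inner input = (K'⊕ipad) ∥ m = 9b 61 05 e5 23 c8 38 ∥ 69 74.
Inner hash: sum = 155+97+5+229+35+200+56+105+116 = 998 → 03 e6.
Outer input = (K'⊕opad) ∥ inner = f1 0b 6f 8f 49 a2 52 ∥ 03 e6.
Outer hash (tag): sum = 241+11+111+143+73+162+82+3+230 = 1056 → 04 20.

0420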